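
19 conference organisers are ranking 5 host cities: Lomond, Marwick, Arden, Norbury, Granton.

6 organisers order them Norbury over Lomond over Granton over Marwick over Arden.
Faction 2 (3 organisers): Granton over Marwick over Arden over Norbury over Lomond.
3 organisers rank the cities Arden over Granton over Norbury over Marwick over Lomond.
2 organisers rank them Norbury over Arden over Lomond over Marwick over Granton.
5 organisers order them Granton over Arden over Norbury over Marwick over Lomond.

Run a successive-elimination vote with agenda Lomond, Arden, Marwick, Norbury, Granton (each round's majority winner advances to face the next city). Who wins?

Round 1: Lomond vs Arden — 6–13, Arden advances.
Round 2: Arden vs Marwick — 10–9, Arden advances.
Round 3: Arden vs Norbury — 11–8, Arden advances.
Round 4: Arden vs Granton — 5–14, Granton advances.
Granton survives the agenda.

Granton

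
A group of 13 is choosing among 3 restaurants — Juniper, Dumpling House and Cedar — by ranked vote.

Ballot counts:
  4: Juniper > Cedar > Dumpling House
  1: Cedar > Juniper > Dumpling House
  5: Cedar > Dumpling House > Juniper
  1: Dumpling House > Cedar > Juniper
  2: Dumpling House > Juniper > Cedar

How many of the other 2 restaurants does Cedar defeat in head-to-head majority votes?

Cedar against each rival (13 friends):
Cedar vs Juniper: Cedar, 7–6.
Cedar vs Dumpling House: Cedar wins 10–3.
Cedar beats Juniper, Dumpling House — 2 pairwise wins.

2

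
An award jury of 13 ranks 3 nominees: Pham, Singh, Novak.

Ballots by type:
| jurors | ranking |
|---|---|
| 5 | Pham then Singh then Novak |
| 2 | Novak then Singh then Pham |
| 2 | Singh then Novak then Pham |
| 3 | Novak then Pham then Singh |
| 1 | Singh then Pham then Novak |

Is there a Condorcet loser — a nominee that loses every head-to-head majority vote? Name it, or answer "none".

Pairwise majorities:
Pham vs Singh: Pham is ranked higher on 5+3 = 8 ballots, Singh on 5. Pham wins 8–5.
Pham vs Novak: Novak wins 7–6.
Singh–Novak: Singh 8–5.
Every nominee wins at least one matchup (Pham beats Singh; Singh beats Novak; Novak beats Pham), so there is no Condorcet loser.

none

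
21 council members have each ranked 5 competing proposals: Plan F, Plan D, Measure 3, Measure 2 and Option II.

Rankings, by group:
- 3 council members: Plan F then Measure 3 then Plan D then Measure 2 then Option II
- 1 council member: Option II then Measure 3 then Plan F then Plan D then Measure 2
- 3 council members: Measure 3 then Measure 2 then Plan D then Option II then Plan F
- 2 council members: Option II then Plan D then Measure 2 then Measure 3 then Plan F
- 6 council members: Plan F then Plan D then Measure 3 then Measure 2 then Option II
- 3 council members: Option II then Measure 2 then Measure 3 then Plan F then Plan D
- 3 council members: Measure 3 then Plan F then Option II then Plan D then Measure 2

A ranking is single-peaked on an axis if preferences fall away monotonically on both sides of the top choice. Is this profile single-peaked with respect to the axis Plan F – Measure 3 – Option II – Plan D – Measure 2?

Axis positions: Plan F=1, Measure 3=2, Option II=3, Plan D=4, Measure 2=5.
Group 1: ranking walks positions 1-2-4-5-3; Plan D is ranked above Option II even though Option II lies between Plan D and the peak Plan F on the axis — preferences dip and rise again. Not single-peaked.
Group 2 (peak Option II at position 3): ranking walks positions 3-2-1-4-5, expanding outward from the peak — single-peaked.
Group 3: ranking walks positions 2-5-4-3-1; Measure 2 is ranked above Option II even though Option II lies between Measure 2 and the peak Measure 3 on the axis — preferences dip and rise again. Not single-peaked.
Group 4 (peak Option II at position 3): ranking walks positions 3-4-5-2-1, expanding outward from the peak — single-peaked.
Group 5: ranking walks positions 1-4-2-5-3; Plan D is ranked above Measure 3 even though Measure 3 lies between Plan D and the peak Plan F on the axis — preferences dip and rise again. Not single-peaked.
Group 6: ranking walks positions 3-5-2-1-4; Measure 2 is ranked above Plan D even though Plan D lies between Measure 2 and the peak Option II on the axis — preferences dip and rise again. Not single-peaked.
Group 7 (peak Measure 3 at position 2): ranking walks positions 2-1-3-4-5, expanding outward from the peak — single-peaked.
Group 1 violates single-peakedness, so the profile is not single-peaked on this axis.

no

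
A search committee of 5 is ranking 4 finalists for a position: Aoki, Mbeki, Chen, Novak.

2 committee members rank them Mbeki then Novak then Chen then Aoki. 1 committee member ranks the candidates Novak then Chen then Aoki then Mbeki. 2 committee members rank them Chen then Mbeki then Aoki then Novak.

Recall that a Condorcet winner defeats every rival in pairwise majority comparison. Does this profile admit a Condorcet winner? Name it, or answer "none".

none

Head-to-head results (5 committee members):
Aoki–Mbeki: Mbeki 4–1.
Aoki vs Chen: Chen, 5–0.
Aoki vs Novak: Novak wins 3–2.
Mbeki–Chen: Chen 3–2.
Mbeki vs Novak: Mbeki wins 4–1.
Chen vs Novak: Novak, 3–2.
Every candidate loses at least once (Aoki loses to Mbeki; Mbeki loses to Chen; Chen loses to Novak; Novak loses to Mbeki). The majority relation contains the cycle Mbeki > Novak > Chen > Mbeki, so there is no Condorcet winner.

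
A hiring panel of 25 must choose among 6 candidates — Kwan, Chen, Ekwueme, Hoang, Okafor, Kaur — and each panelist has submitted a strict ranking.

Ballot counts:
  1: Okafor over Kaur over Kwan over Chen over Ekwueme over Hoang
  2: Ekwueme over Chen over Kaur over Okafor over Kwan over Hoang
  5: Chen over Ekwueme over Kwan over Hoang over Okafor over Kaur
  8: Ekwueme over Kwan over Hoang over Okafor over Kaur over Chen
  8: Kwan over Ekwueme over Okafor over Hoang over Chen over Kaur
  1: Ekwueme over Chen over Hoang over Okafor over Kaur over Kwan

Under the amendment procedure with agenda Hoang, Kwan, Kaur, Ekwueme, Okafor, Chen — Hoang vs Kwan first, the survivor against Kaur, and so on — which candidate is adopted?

Ekwueme

Round 1: Hoang vs Kwan — 1–24, Kwan advances.
Round 2: Kwan vs Kaur — 21–4, Kwan advances.
Round 3: Kwan vs Ekwueme — 9–16, Ekwueme advances.
Round 4: Ekwueme vs Okafor — 24–1, Ekwueme advances.
Round 5: Ekwueme vs Chen — 19–6, Ekwueme advances.
Ekwueme survives the agenda.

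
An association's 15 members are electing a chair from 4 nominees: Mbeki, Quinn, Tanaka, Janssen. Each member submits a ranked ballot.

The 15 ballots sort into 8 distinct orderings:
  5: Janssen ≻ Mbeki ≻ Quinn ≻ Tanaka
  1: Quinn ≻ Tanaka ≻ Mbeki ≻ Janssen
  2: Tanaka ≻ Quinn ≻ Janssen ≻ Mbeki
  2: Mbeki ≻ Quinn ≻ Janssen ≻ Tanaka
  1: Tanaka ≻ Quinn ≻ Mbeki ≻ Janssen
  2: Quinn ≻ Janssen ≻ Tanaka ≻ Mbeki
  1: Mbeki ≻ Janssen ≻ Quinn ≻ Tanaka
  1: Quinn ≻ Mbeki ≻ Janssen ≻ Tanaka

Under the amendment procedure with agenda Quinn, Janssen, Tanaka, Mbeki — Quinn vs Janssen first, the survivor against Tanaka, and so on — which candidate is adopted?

Round 1: Quinn vs Janssen — 9–6, Quinn advances.
Round 2: Quinn vs Tanaka — 12–3, Quinn advances.
Round 3: Quinn vs Mbeki — 7–8, Mbeki advances.
The agenda winner is Mbeki.

Mbeki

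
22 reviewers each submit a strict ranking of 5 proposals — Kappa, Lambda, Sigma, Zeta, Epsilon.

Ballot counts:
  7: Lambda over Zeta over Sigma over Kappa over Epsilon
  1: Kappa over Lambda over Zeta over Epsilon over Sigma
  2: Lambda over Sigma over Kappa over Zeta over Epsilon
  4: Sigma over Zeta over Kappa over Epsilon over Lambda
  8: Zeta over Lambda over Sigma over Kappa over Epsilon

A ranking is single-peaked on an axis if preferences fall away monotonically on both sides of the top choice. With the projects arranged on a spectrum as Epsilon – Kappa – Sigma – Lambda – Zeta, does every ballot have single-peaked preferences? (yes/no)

no

Axis positions: Epsilon=1, Kappa=2, Sigma=3, Lambda=4, Zeta=5.
Cluster 1 (peak Lambda at position 4): ranking walks positions 4-5-3-2-1, expanding outward from the peak — single-peaked.
Cluster 2: ranking walks positions 2-4-5-1-3; Lambda is ranked above Sigma even though Sigma lies between Lambda and the peak Kappa on the axis — preferences dip and rise again. Not single-peaked.
Cluster 3 (peak Lambda at position 4): ranking walks positions 4-3-2-5-1, expanding outward from the peak — single-peaked.
Cluster 4: ranking walks positions 3-5-2-1-4; Zeta is ranked above Lambda even though Lambda lies between Zeta and the peak Sigma on the axis — preferences dip and rise again. Not single-peaked.
Cluster 5 (peak Zeta at position 5): ranking walks positions 5-4-3-2-1, expanding outward from the peak — single-peaked.
Cluster 2 violates single-peakedness, so the profile is not single-peaked on this axis.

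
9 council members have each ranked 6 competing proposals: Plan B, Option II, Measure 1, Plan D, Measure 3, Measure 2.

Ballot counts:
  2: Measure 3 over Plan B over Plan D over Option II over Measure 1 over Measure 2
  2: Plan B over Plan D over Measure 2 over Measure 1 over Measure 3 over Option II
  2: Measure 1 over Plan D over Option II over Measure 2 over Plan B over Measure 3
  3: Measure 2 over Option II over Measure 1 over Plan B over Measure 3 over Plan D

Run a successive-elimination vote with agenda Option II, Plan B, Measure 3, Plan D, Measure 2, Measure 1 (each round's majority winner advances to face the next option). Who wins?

Round 1: Option II vs Plan B — 5–4, Option II advances.
Round 2: Option II vs Measure 3 — 5–4, Option II advances.
Round 3: Option II vs Plan D — 3–6, Plan D advances.
Round 4: Plan D vs Measure 2 — 6–3, Plan D advances.
Round 5: Plan D vs Measure 1 — 4–5, Measure 1 advances.
The agenda winner is Measure 1.

Measure 1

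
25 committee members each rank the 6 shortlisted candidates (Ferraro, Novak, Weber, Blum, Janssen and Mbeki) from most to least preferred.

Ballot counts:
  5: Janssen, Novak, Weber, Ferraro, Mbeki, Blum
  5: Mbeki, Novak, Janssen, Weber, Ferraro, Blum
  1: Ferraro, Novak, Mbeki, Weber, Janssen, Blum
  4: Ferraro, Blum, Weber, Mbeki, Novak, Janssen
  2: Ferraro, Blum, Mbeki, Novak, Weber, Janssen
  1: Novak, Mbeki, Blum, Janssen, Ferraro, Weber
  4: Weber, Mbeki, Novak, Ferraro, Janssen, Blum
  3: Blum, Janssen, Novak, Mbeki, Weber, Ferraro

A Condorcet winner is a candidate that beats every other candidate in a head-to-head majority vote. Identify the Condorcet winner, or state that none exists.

none

Head-to-head results (25 committee members):
Ferraro vs Novak: 1+4+2 = 7 for Ferraro, 18 for Novak — Novak by 18–7.
Ferraro vs Weber: 1+4+2+1 = 8 for Ferraro, 17 for Weber — Weber by 17–8.
Ferraro vs Blum: Ferraro preferred on 5+5+1+4+2+4 = 21 ballots; Ferraro wins 21–4.
Ferraro vs Janssen: 1+4+2+4 = 11 for Ferraro, 14 for Janssen — Janssen by 14–11.
Ferraro vs Mbeki: 5+1+4+2 = 12 for Ferraro, 13 for Mbeki — Mbeki by 13–12.
Novak vs Weber: Novak preferred on 5+5+1+2+1+3 = 17 ballots; Novak wins 17–8.
Novak vs Blum: 5+5+1+1+4 = 16 for Novak, 9 for Blum — Novak by 16–9.
Novak vs Janssen: 17 to 8, Novak.
Novak vs Mbeki: 10 to 15, Mbeki.
Weber vs Blum: Weber is ranked higher on 5+5+1+4 = 15 ballots, Blum on 10. Weber wins 15–10.
Weber vs Janssen: 1+4+2+4 = 11 for Weber, 14 for Janssen — Janssen by 14–11.
Weber vs Mbeki: 5+4+4 = 13 for Weber, 12 for Mbeki — Weber by 13–12.
Blum vs Janssen: 10 to 15, Janssen.
Blum vs Mbeki: Blum is ranked higher on 4+2+3 = 9 ballots, Mbeki on 16. Mbeki wins 16–9.
Janssen vs Mbeki: 5+3 = 8 for Janssen, 17 for Mbeki — Mbeki by 17–8.
No candidate is unbeaten: Ferraro loses to Novak; Novak loses to Mbeki; Weber loses to Novak; Blum loses to Ferraro; Janssen loses to Novak; Mbeki loses to Weber. In particular Novak → Weber → Mbeki → Novak is a majority cycle — no Condorcet winner exists.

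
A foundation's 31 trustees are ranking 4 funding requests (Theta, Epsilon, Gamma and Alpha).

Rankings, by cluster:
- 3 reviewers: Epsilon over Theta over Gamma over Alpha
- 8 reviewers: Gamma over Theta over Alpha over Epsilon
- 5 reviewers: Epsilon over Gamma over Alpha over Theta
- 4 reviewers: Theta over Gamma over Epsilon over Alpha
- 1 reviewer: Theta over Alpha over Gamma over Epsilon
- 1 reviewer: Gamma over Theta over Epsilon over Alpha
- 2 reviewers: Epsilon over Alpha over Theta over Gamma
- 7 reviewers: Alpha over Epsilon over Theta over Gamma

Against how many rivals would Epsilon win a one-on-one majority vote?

Epsilon against each rival (31 reviewers):
Epsilon vs Theta: Epsilon wins 17–14.
Epsilon vs Gamma: Epsilon, 17–14.
Epsilon–Alpha: Alpha 16–15.
Epsilon beats Theta, Gamma; loses to Alpha — 2 pairwise wins.

2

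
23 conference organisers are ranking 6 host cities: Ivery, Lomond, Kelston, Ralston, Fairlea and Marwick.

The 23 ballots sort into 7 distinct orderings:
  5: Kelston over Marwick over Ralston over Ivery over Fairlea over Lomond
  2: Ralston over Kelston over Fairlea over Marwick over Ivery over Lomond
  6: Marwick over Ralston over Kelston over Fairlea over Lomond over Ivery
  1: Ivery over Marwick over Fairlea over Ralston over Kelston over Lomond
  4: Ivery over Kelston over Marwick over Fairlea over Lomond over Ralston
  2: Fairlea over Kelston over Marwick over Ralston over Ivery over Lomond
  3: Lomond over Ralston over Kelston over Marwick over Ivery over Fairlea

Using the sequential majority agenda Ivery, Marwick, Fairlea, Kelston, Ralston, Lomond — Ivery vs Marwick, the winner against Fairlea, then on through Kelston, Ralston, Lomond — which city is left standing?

Round 1: Ivery vs Marwick — 5–18, Marwick advances.
Round 2: Marwick vs Fairlea — 19–4, Marwick advances.
Round 3: Marwick vs Kelston — 7–16, Kelston advances.
Round 4: Kelston vs Ralston — 11–12, Ralston advances.
Round 5: Ralston vs Lomond — 16–7, Ralston advances.
Ralston survives the agenda.

Ralston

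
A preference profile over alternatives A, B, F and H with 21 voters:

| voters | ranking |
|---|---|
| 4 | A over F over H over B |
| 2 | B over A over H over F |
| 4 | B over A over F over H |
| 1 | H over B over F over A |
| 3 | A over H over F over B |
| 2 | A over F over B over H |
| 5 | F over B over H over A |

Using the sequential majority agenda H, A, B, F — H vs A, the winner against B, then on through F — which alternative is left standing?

Round 1: H vs A — 6–15, A advances.
Round 2: A vs B — 9–12, B advances.
Round 3: B vs F — 7–14, F advances.
The agenda winner is F.

F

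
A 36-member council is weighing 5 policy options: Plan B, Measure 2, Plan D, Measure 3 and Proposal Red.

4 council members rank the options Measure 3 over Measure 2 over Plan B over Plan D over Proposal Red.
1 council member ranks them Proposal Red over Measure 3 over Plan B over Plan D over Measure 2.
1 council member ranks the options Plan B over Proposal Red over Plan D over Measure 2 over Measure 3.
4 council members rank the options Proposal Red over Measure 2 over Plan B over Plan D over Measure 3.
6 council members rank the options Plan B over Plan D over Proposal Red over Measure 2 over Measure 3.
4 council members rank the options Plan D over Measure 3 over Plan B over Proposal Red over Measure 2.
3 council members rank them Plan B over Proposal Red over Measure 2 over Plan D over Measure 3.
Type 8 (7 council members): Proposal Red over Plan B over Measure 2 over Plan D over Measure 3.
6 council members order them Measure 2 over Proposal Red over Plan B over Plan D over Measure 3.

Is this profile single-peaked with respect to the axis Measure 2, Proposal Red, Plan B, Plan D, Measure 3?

Axis positions: Measure 2=1, Proposal Red=2, Plan B=3, Plan D=4, Measure 3=5.
Type 1: ranking walks positions 5-1-3-4-2; Measure 2 is ranked above Plan D even though Plan D lies between Measure 2 and the peak Measure 3 on the axis — preferences dip and rise again. Not single-peaked.
Type 2: ranking walks positions 2-5-3-4-1; Measure 3 is ranked above Plan B even though Plan B lies between Measure 3 and the peak Proposal Red on the axis — preferences dip and rise again. Not single-peaked.
Type 3 (peak Plan B at position 3): ranking walks positions 3-2-4-1-5, expanding outward from the peak — single-peaked.
Type 4 (peak Proposal Red at position 2): ranking walks positions 2-1-3-4-5, expanding outward from the peak — single-peaked.
Type 5 (peak Plan B at position 3): ranking walks positions 3-4-2-1-5, expanding outward from the peak — single-peaked.
Type 6 (peak Plan D at position 4): ranking walks positions 4-5-3-2-1, expanding outward from the peak — single-peaked.
Type 7 (peak Plan B at position 3): ranking walks positions 3-2-1-4-5, expanding outward from the peak — single-peaked.
Type 8 (peak Proposal Red at position 2): ranking walks positions 2-3-1-4-5, expanding outward from the peak — single-peaked.
Type 9 (peak Measure 2 at position 1): ranking walks positions 1-2-3-4-5, expanding outward from the peak — single-peaked.
Type 1 violates single-peakedness, so the profile is not single-peaked on this axis.

no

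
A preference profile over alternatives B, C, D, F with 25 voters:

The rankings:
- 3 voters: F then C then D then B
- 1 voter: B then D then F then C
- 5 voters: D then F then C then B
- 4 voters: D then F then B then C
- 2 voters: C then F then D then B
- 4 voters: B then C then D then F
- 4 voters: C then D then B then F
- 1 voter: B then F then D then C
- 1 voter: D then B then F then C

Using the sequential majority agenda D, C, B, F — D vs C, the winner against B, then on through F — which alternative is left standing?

Round 1: D vs C — 12–13, C advances.
Round 2: C vs B — 14–11, C advances.
Round 3: C vs F — 10–15, F advances.
F survives the agenda.

F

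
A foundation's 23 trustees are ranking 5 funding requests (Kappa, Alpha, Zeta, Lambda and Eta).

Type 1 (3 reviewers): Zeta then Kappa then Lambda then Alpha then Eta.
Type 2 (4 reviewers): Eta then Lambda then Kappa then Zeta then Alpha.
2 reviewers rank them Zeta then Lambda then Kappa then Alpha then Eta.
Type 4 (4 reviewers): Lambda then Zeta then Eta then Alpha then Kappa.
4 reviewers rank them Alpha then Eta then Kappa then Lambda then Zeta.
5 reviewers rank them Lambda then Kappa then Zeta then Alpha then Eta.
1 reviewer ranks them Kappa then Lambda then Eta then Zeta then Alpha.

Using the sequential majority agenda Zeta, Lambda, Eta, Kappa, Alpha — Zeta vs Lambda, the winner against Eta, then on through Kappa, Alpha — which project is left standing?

Lambda

Round 1: Zeta vs Lambda — 5–18, Lambda advances.
Round 2: Lambda vs Eta — 15–8, Lambda advances.
Round 3: Lambda vs Kappa — 15–8, Lambda advances.
Round 4: Lambda vs Alpha — 19–4, Lambda advances.
The agenda winner is Lambda.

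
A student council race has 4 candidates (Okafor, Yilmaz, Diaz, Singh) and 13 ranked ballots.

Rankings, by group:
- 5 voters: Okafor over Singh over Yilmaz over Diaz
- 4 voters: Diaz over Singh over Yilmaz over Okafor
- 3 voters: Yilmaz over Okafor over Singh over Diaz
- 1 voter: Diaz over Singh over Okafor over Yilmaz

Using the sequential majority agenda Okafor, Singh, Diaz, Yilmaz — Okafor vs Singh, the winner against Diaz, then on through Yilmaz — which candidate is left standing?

Yilmaz

Round 1: Okafor vs Singh — 8–5, Okafor advances.
Round 2: Okafor vs Diaz — 8–5, Okafor advances.
Round 3: Okafor vs Yilmaz — 6–7, Yilmaz advances.
The agenda winner is Yilmaz.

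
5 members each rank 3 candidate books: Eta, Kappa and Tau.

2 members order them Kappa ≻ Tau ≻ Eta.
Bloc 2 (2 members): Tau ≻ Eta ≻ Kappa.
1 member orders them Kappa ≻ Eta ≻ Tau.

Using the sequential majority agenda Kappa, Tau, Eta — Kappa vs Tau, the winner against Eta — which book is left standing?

Kappa

Round 1: Kappa vs Tau — 3–2, Kappa advances.
Round 2: Kappa vs Eta — 3–2, Kappa advances.
The agenda winner is Kappa.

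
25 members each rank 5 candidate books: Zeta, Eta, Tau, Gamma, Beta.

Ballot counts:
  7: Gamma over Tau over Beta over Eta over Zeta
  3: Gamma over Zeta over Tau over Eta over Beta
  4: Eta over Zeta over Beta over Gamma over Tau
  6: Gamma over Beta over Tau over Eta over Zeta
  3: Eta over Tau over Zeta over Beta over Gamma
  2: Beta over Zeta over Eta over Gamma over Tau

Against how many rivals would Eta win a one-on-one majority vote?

Eta against each rival (25 members):
Eta vs Zeta: 7+4+6+3 = 20 for Eta, 5 for Zeta — Eta by 20–5.
Eta vs Tau: Tau, 16–9.
Eta–Gamma: Gamma 16–9.
Eta–Beta: Beta 15–10.
Eta beats Zeta; loses to Tau, Gamma, Beta — 1 pairwise win.

1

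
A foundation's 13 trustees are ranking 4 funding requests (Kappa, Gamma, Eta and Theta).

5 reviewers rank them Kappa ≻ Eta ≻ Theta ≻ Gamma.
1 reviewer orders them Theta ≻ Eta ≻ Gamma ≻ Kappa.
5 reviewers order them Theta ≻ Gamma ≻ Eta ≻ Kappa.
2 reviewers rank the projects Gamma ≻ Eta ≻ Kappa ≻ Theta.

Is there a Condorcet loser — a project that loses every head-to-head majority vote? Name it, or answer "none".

Pairwise majorities:
Kappa vs Gamma: 5 for Kappa, 8 for Gamma — Gamma by 8–5.
Kappa vs Eta: Eta, 8–5.
Kappa vs Theta: Kappa preferred on 5+2 = 7 ballots; Kappa wins 7–6.
Gamma–Eta: Gamma 7–6.
Gamma vs Theta: Theta wins 11–2.
Eta vs Theta: Eta is ranked higher on 5+2 = 7 ballots, Theta on 6. Eta wins 7–6.
No project is winless: Kappa beats Theta; Gamma beats Kappa; Eta beats Kappa; Theta beats Gamma. There is no Condorcet loser.

none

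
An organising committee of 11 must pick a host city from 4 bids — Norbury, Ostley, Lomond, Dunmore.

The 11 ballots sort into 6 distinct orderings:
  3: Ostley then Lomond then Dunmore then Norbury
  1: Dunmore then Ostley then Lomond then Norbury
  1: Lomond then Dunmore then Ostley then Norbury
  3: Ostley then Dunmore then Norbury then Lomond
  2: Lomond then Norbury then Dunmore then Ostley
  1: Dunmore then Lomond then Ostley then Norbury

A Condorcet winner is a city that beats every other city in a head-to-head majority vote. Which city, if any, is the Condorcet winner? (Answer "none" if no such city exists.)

Ostley

Pairwise majorities:
Norbury vs Ostley: Ostley wins 9–2.
Norbury vs Lomond: Lomond, 8–3.
Norbury vs Dunmore: Norbury preferred on 2 ballots; Dunmore wins 9–2.
Ostley–Lomond: Ostley 7–4.
Ostley–Dunmore: Ostley 6–5.
Lomond–Dunmore: Lomond 6–5.
Only Ostley has no losses; Ostley is the Condorcet winner.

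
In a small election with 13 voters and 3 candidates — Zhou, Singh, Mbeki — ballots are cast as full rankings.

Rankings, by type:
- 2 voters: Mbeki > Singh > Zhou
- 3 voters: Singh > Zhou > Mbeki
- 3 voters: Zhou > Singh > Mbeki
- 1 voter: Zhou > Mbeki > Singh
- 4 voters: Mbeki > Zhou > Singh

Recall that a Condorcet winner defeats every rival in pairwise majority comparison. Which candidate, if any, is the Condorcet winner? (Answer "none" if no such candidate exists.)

Zhou

Pairwise majorities:
Zhou vs Singh: 3+1+4 = 8 for Zhou, 5 for Singh — Zhou by 8–5.
Zhou vs Mbeki: Zhou is ranked higher on 3+3+1 = 7 ballots, Mbeki on 6. Zhou wins 7–6.
Singh vs Mbeki: Singh preferred on 3+3 = 6 ballots; Mbeki wins 7–6.
Zhou wins every pairwise contest, so Zhou is the Condorcet winner.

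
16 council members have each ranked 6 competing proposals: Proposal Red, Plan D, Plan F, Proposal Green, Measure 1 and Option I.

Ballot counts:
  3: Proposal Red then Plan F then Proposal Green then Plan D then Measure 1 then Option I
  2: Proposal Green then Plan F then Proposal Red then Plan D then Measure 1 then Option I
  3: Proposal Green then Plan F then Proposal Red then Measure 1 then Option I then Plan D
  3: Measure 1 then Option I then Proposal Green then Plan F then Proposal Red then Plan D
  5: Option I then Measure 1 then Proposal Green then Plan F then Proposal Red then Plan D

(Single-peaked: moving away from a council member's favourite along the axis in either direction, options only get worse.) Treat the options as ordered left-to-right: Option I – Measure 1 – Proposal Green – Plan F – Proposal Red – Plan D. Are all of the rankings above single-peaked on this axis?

Axis positions: Option I=1, Measure 1=2, Proposal Green=3, Plan F=4, Proposal Red=5, Plan D=6.
Ballot type 1 (peak Proposal Red at position 5): ranking walks positions 5-4-3-6-2-1, expanding outward from the peak — single-peaked.
Ballot type 2 (peak Proposal Green at position 3): ranking walks positions 3-4-5-6-2-1, expanding outward from the peak — single-peaked.
Ballot type 3 (peak Proposal Green at position 3): ranking walks positions 3-4-5-2-1-6, expanding outward from the peak — single-peaked.
Ballot type 4 (peak Measure 1 at position 2): ranking walks positions 2-1-3-4-5-6, expanding outward from the peak — single-peaked.
Ballot type 5 (peak Option I at position 1): ranking walks positions 1-2-3-4-5-6, expanding outward from the peak — single-peaked.
Every ranking is single-peaked on this axis.

yes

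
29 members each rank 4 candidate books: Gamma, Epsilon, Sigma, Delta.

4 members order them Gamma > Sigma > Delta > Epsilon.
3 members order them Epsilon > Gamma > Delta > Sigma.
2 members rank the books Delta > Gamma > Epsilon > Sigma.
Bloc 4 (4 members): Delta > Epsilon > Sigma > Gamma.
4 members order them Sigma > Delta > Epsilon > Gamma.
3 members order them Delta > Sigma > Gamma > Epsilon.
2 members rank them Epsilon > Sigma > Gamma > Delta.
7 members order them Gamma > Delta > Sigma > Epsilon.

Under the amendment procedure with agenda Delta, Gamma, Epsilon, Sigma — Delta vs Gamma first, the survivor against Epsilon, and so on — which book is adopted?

Gamma

Round 1: Delta vs Gamma — 13–16, Gamma advances.
Round 2: Gamma vs Epsilon — 16–13, Gamma advances.
Round 3: Gamma vs Sigma — 16–13, Gamma advances.
Gamma survives the agenda.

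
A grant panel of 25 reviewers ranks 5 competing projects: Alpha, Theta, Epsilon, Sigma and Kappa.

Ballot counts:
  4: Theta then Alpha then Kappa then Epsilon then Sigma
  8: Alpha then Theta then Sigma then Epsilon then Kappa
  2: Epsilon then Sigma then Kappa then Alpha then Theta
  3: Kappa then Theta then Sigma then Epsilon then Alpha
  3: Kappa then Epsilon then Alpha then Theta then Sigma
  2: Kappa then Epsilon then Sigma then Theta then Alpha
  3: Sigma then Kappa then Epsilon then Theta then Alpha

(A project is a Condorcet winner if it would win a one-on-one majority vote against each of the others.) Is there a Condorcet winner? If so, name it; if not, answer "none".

none

Pairwise majorities:
Alpha vs Theta: 13 to 12, Alpha.
Alpha vs Epsilon: 12 to 13, Epsilon.
Alpha vs Sigma: 4+8+3 = 15 for Alpha, 10 for Sigma — Alpha by 15–10.
Alpha vs Kappa: 4+8 = 12 for Alpha, 13 for Kappa — Kappa by 13–12.
Theta vs Epsilon: Theta preferred on 4+8+3 = 15 ballots; Theta wins 15–10.
Theta vs Sigma: Theta preferred on 4+8+3+3 = 18 ballots; Theta wins 18–7.
Theta vs Kappa: 4+8 = 12 for Theta, 13 for Kappa — Kappa by 13–12.
Epsilon vs Sigma: 4+2+3+2 = 11 for Epsilon, 14 for Sigma — Sigma by 14–11.
Epsilon vs Kappa: Epsilon preferred on 8+2 = 10 ballots; Kappa wins 15–10.
Sigma vs Kappa: Sigma preferred on 8+2+3 = 13 ballots; Sigma wins 13–12.
No project is unbeaten: Alpha loses to Epsilon; Theta loses to Alpha; Epsilon loses to Theta; Sigma loses to Alpha; Kappa loses to Sigma. In particular Alpha → Theta → Epsilon → Alpha is a majority cycle — no Condorcet winner exists.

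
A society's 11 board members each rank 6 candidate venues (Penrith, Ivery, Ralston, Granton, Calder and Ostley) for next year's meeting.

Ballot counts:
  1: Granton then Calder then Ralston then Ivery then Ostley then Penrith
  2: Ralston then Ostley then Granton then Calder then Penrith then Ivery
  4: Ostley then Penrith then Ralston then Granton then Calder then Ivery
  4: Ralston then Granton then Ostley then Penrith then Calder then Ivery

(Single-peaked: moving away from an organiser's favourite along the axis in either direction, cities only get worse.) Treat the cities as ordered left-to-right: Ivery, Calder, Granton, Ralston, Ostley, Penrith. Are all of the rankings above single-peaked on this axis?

Axis positions: Ivery=1, Calder=2, Granton=3, Ralston=4, Ostley=5, Penrith=6.
Bloc 1 (peak Granton at position 3): ranking walks positions 3-2-4-1-5-6, expanding outward from the peak — single-peaked.
Bloc 2 (peak Ralston at position 4): ranking walks positions 4-5-3-2-6-1, expanding outward from the peak — single-peaked.
Bloc 3 (peak Ostley at position 5): ranking walks positions 5-6-4-3-2-1, expanding outward from the peak — single-peaked.
Bloc 4 (peak Ralston at position 4): ranking walks positions 4-3-5-6-2-1, expanding outward from the peak — single-peaked.
Every ranking is single-peaked on this axis.

yes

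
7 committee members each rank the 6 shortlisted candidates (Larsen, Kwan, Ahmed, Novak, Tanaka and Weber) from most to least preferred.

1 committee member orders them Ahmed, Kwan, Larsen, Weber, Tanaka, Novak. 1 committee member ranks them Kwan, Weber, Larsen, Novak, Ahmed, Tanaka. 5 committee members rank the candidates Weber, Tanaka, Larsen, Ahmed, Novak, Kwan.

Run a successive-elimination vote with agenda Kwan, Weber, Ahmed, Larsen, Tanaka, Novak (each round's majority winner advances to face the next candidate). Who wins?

Round 1: Kwan vs Weber — 2–5, Weber advances.
Round 2: Weber vs Ahmed — 6–1, Weber advances.
Round 3: Weber vs Larsen — 6–1, Weber advances.
Round 4: Weber vs Tanaka — 7–0, Weber advances.
Round 5: Weber vs Novak — 7–0, Weber advances.
Weber survives the agenda.

Weber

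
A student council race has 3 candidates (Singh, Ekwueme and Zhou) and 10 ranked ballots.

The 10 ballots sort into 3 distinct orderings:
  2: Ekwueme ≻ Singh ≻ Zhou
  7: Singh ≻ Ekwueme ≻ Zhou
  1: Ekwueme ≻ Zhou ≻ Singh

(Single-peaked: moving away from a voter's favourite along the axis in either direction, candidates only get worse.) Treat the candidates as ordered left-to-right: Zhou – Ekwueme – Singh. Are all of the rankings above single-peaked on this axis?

yes

Axis positions: Zhou=1, Ekwueme=2, Singh=3.
Cluster 1 (peak Ekwueme at position 2): ranking walks positions 2-3-1, expanding outward from the peak — single-peaked.
Cluster 2 (peak Singh at position 3): ranking walks positions 3-2-1, expanding outward from the peak — single-peaked.
Cluster 3 (peak Ekwueme at position 2): ranking walks positions 2-1-3, expanding outward from the peak — single-peaked.
Every ranking is single-peaked on this axis.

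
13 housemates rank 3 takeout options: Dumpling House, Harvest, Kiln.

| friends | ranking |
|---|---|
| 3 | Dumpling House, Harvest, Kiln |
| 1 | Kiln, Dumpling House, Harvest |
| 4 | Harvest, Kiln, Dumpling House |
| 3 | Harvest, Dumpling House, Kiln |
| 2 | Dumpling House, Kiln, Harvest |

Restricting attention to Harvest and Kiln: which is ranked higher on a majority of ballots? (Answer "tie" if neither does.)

Harvest

Ballots ranking Harvest above Kiln: 3 + 4 + 3 = 10.
Ballots ranking Kiln above Harvest: 13 − 10 = 3.
Harvest wins the head-to-head 10–3.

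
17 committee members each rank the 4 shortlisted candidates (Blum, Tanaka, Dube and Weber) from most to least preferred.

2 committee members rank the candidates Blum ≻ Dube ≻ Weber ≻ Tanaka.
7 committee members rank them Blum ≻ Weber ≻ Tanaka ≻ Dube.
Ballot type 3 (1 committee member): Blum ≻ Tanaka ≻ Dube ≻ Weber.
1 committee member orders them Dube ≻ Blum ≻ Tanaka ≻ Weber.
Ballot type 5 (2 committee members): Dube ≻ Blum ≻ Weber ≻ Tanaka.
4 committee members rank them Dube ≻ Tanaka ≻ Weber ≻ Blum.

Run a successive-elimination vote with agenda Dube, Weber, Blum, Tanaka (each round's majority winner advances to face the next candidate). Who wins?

Blum

Round 1: Dube vs Weber — 10–7, Dube advances.
Round 2: Dube vs Blum — 7–10, Blum advances.
Round 3: Blum vs Tanaka — 13–4, Blum advances.
Blum survives the agenda.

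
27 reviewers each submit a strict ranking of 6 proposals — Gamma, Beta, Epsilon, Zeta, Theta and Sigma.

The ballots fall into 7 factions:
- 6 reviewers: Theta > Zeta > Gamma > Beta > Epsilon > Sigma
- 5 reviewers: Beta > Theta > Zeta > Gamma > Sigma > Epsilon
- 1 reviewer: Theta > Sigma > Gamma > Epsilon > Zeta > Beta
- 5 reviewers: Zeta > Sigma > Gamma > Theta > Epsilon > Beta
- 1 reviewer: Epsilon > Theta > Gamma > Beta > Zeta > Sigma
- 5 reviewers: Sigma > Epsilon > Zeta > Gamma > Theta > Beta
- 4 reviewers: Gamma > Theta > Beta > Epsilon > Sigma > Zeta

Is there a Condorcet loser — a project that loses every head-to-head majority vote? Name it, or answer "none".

Pairwise majorities:
Gamma–Beta: Gamma 22–5.
Gamma vs Epsilon: Gamma is ranked higher on 6+5+1+5+4 = 21 ballots, Epsilon on 6. Gamma wins 21–6.
Gamma vs Zeta: Zeta, 21–6.
Gamma vs Theta: Gamma is ranked higher on 5+5+4 = 14 ballots, Theta on 13. Gamma wins 14–13.
Gamma vs Sigma: Gamma wins 16–11.
Beta vs Epsilon: 15 to 12, Beta.
Beta–Zeta: Zeta 17–10.
Beta vs Theta: Beta is ranked higher on 5 ballots, Theta on 22. Theta wins 22–5.
Beta vs Sigma: Beta, 16–11.
Epsilon vs Zeta: 11 to 16, Zeta.
Epsilon vs Theta: 1+5 = 6 for Epsilon, 21 for Theta — Theta by 21–6.
Epsilon vs Sigma: 6+1+4 = 11 for Epsilon, 16 for Sigma — Sigma by 16–11.
Zeta vs Theta: Zeta preferred on 5+5 = 10 ballots; Theta wins 17–10.
Zeta vs Sigma: 6+5+5+1 = 17 for Zeta, 10 for Sigma — Zeta by 17–10.
Theta vs Sigma: Theta wins 17–10.
Epsilon loses to every other project — it is the Condorcet loser.

Epsilon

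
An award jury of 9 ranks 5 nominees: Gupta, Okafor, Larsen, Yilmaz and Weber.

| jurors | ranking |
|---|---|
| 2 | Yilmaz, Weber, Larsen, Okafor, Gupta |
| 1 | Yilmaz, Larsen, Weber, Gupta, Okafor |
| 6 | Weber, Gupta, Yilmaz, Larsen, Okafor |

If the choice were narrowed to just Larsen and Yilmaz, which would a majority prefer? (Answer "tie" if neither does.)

No ballot ranks Larsen above Yilmaz: 0.
Ballots ranking Yilmaz above Larsen: 9 − 0 = 9.
Yilmaz wins the head-to-head 9–0.

Yilmaz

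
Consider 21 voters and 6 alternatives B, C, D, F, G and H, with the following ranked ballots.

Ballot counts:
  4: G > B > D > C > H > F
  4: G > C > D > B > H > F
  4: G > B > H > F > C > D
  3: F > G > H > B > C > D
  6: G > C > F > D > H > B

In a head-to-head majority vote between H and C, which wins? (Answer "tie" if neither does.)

Ballots ranking H above C: 4 + 3 = 7.
Ballots ranking C above H: 21 − 7 = 14.
C wins the head-to-head 14–7.

C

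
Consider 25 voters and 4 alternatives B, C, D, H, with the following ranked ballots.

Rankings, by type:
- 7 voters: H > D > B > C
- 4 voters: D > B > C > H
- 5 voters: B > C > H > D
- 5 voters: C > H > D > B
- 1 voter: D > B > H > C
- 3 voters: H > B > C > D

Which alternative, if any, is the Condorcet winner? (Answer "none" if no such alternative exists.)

Pairwise majorities:
B vs C: B, 20–5.
B–D: D 17–8.
B vs H: H wins 15–10.
C vs D: C wins 13–12.
C–H: C 14–11.
D vs H: H, 20–5.
Each alternative drops at least one matchup (B loses to D; C loses to B; D loses to C; H loses to C); the cycle B beats C beats D beats B rules out a Condorcet winner.

none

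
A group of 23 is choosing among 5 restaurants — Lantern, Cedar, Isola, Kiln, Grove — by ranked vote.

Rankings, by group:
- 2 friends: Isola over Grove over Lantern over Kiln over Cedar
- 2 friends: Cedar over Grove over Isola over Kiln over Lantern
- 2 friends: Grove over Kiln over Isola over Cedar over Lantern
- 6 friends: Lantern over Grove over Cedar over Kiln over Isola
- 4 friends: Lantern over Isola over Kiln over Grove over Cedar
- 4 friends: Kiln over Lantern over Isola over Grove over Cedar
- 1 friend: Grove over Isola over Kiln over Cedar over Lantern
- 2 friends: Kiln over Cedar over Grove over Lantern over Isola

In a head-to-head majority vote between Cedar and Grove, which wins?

Ballots ranking Cedar above Grove: 2 + 2 = 4.
Ballots ranking Grove above Cedar: 23 − 4 = 19.
Grove wins the head-to-head 19–4.

Grove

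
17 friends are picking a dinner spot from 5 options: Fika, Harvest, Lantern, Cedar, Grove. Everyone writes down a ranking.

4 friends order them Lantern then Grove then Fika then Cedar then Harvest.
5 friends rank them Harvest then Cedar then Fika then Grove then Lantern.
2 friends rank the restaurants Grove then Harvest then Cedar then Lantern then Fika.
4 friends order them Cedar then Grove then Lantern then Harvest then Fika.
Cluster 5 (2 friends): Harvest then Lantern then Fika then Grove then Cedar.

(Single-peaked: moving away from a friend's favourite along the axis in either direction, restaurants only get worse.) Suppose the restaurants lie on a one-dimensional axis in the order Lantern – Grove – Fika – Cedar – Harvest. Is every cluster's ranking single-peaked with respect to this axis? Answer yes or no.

no

Axis positions: Lantern=1, Grove=2, Fika=3, Cedar=4, Harvest=5.
Cluster 1 (peak Lantern at position 1): ranking walks positions 1-2-3-4-5, expanding outward from the peak — single-peaked.
Cluster 2 (peak Harvest at position 5): ranking walks positions 5-4-3-2-1, expanding outward from the peak — single-peaked.
Cluster 3: ranking walks positions 2-5-4-1-3; Harvest is ranked above Fika even though Fika lies between Harvest and the peak Grove on the axis — preferences dip and rise again. Not single-peaked.
Cluster 4: ranking walks positions 4-2-1-5-3; Grove is ranked above Fika even though Fika lies between Grove and the peak Cedar on the axis — preferences dip and rise again. Not single-peaked.
Cluster 5: ranking walks positions 5-1-3-2-4; Lantern is ranked above Cedar even though Cedar lies between Lantern and the peak Harvest on the axis — preferences dip and rise again. Not single-peaked.
Cluster 3 violates single-peakedness, so the profile is not single-peaked on this axis.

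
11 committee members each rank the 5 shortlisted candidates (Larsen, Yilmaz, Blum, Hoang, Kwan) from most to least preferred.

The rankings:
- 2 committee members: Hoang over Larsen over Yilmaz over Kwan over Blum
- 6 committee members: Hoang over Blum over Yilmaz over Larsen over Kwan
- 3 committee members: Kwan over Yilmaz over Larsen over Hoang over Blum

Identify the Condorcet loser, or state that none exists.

Kwan

Head-to-head results (11 committee members):
Larsen vs Yilmaz: Larsen preferred on 2 ballots; Yilmaz wins 9–2.
Larsen–Blum: Blum 6–5.
Larsen–Hoang: Hoang 8–3.
Larsen–Kwan: Larsen 8–3.
Yilmaz vs Blum: Yilmaz preferred on 2+3 = 5 ballots; Blum wins 6–5.
Yilmaz vs Hoang: Hoang wins 8–3.
Yilmaz vs Kwan: Yilmaz, 8–3.
Blum vs Hoang: 0 for Blum, 11 for Hoang — Hoang by 11–0.
Blum–Kwan: Blum 6–5.
Hoang vs Kwan: Hoang, 8–3.
Kwan loses to every other candidate — it is the Condorcet loser.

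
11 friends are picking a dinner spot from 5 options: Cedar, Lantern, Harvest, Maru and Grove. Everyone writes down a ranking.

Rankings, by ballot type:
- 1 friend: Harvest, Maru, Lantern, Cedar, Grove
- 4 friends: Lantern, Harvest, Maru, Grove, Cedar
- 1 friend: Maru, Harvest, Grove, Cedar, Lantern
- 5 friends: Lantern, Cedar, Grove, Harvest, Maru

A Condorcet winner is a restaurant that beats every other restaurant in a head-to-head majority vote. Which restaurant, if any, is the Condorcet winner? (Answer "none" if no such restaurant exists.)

Lantern

Pairwise majorities:
Cedar vs Lantern: 1 to 10, Lantern.
Cedar vs Harvest: 5 for Cedar, 6 for Harvest — Harvest by 6–5.
Cedar vs Maru: Cedar preferred on 5 ballots; Maru wins 6–5.
Cedar vs Grove: Cedar preferred on 1+5 = 6 ballots; Cedar wins 6–5.
Lantern vs Harvest: 4+5 = 9 for Lantern, 2 for Harvest — Lantern by 9–2.
Lantern vs Maru: Lantern preferred on 4+5 = 9 ballots; Lantern wins 9–2.
Lantern vs Grove: 10 to 1, Lantern.
Harvest vs Maru: Harvest preferred on 1+4+5 = 10 ballots; Harvest wins 10–1.
Harvest vs Grove: 1+4+1 = 6 for Harvest, 5 for Grove — Harvest by 6–5.
Maru vs Grove: Maru is ranked higher on 1+4+1 = 6 ballots, Grove on 5. Maru wins 6–5.
Lantern wins every pairwise contest, so Lantern is the Condorcet winner.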